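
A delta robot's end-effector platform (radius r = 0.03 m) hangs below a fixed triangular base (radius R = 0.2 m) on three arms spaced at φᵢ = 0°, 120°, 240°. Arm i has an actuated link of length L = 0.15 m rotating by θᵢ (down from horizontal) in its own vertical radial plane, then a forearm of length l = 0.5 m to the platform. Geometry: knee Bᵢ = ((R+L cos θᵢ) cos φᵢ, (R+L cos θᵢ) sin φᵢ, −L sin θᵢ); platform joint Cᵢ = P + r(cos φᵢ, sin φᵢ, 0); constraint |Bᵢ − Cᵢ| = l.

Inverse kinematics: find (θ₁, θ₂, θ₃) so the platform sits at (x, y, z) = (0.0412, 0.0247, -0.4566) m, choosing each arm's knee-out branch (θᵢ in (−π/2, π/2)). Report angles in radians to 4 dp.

φ1=0.0° → target in arm frame (0.0412, 0.0247)
  A cos θ + B sin θ = C:  0.1288·cos θ + -0.4566·sin θ = 0.0061
  γ=atan2(-0.4566,0.1288)=-1.2959;  ψ=arccos(0.0128)=1.5580;  θ1=γ+ψ≈0.2622
arm 2 (φ=120.0°): x'=0.0008, y'=-0.0480
  e−x'=0.1692;  (l²−L²−(e−x')²−y'²−z²)/2L = -0.0397
  θ2 = atan2(B,A) + arccos(C/0.4869) = 0.4366
φ3=240.0° → target in arm frame (-0.0420, 0.0233)
  A cos θ + B sin θ = C:  0.2120·cos θ + -0.4566·sin θ = -0.0882
  √(A²+B²)=0.5034;  θ3 = -1.1361+1.7470 ≈ 0.6108

θ₁ = 0.2622, θ₂ = 0.4366, θ₃ = 0.6108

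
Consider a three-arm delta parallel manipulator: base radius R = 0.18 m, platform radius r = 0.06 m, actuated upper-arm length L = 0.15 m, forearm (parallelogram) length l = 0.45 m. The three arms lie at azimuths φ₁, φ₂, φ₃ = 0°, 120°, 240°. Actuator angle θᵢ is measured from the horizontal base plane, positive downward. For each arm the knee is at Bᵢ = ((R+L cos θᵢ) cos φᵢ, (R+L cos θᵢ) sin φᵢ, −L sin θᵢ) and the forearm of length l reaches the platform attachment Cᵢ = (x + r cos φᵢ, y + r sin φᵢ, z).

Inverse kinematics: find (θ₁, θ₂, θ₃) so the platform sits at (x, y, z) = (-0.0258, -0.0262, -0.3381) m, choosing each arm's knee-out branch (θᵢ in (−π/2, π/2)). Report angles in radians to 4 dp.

θ₁ = 0.0000, θ₂ = -0.0868, θ₃ = -0.3490

φ1=0.0° → target in arm frame (-0.0258, -0.0262)
  e−x'=0.1458;  (l²−L²−(e−x')²−y'²−z²)/2L = 0.1458
  θ1 = atan2(B,A) + arccos(C/0.3682) = 0.0000
rotate P by −φ2: (-0.0098, 0.0354, -0.3381)
  e−x'=0.1298;  (l²−L²−(e−x')²−y'²−z²)/2L = 0.1586
  √(A²+B²)=0.3622;  θ2 = -1.2043+1.1174 ≈ -0.0868
arm 3 (φ=240.0°): x'=0.0356, y'=-0.0092
  e−x'=0.0844;  (l²−L²−(e−x')²−y'²−z²)/2L = 0.1949
  γ=atan2(-0.3381,0.0844)=-1.3261;  ψ=arccos(0.5594)=0.9772;  θ3=γ+ψ≈-0.3490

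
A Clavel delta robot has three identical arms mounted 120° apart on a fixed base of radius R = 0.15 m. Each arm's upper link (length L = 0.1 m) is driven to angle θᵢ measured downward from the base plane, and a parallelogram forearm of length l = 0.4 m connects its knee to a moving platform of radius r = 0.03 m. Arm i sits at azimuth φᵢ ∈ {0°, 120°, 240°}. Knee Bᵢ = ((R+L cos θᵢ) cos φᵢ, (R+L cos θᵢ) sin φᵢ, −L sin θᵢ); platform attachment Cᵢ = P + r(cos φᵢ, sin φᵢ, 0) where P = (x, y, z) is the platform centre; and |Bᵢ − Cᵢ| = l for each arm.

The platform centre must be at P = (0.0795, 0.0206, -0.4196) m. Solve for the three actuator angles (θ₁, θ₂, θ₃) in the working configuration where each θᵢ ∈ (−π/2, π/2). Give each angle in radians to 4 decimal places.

θ₁ = 0.4364, θ₂ = 0.9600, θ₃ = 1.1342

rotate P by −φ1: (0.0795, 0.0206, -0.4196)
  A cos θ + B sin θ = C:  0.0405·cos θ + -0.4196·sin θ = -0.1406
  √(A²+B²)=0.4216;  θ1 = -1.4746+1.9110 ≈ 0.4364
arm 2 (φ=120.0°): x'=-0.0219, y'=-0.0791
  A=0.1419, B=-0.4196, C=(l²−L²−A²−y'²−z²)/(2L)=-0.2623
  γ=atan2(-0.4196,0.1419)=-1.2447;  ψ=arccos(-0.5922)=2.2046;  θ2=γ+ψ≈0.9600
φ3=240.0° → target in arm frame (-0.0576, 0.0585)
  e−x'=0.1776;  (l²−L²−(e−x')²−y'²−z²)/2L = -0.3052
  √(A²+B²)=0.4556;  θ3 = -1.1704+2.3046 ≈ 1.1342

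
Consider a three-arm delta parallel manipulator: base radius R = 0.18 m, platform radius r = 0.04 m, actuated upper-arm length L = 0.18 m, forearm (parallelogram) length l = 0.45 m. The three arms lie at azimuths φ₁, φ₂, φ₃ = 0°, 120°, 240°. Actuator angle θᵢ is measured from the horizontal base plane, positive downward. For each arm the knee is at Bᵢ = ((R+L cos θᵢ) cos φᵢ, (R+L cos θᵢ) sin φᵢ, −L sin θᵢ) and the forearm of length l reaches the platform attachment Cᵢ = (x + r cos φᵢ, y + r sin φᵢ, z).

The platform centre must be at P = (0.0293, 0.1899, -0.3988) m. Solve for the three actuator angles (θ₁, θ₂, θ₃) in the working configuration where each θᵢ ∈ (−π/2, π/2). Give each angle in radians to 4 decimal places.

θ₁ = 0.5235, θ₂ = -0.0001, θ₃ = 1.2217

φ1=0.0° → target in arm frame (0.0293, 0.1899)
  A cos θ + B sin θ = C:  0.1107·cos θ + -0.3988·sin θ = -0.1035
  θ1 = atan2(B,A) + arccos(C/0.4139) = 0.5235
rotate P by −φ2: (0.1498, -0.1203, -0.3988)
  A=-0.0098, B=-0.3988, C=(l²−L²−A²−y'²−z²)/(2L)=-0.0098
  √(A²+B²)=0.3989;  θ2 = -1.5954+1.5953 ≈ -0.0001
arm 3 (φ=240.0°): x'=-0.1791, y'=-0.0696
  A cos θ + B sin θ = C:  0.3191·cos θ + -0.3988·sin θ = -0.2656
  θ3 = atan2(B,A) + arccos(C/0.5108) = 1.2217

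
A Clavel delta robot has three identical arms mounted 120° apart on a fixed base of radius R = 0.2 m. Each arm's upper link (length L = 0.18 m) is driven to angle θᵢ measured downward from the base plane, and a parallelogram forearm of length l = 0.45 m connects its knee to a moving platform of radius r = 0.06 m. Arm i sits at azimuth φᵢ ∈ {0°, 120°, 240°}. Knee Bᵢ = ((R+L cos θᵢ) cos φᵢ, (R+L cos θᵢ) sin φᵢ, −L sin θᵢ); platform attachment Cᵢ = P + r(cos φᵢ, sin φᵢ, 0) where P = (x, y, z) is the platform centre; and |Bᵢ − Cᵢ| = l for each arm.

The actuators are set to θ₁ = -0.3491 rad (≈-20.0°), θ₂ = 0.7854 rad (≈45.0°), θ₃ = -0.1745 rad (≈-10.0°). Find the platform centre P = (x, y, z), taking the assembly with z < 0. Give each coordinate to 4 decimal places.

arm 1 at φ=0.0°: e+L cos θ1 = 0.3091;  centre 1 = (0.3091, 0.0000, 0.0616)
arm 2 at φ=120.0°: e+L cos θ2 = 0.2673;  centre 2 = (-0.1336, 0.2315, -0.1273)
arm 3 at φ=240.0°: e+L cos θ3 = 0.3173;  centre 3 = (-0.1586, -0.2748, 0.0313)
subtract pairs → two planes through P
linear system: -0.8856x+0.4629y = -0.0117−-0.3777z; -0.9356x+-0.5495y = 0.0023−-0.0606z
Cramer: x(z) = 0.0059-0.2562z;  y(z) = -0.0141+0.3258z
into |P−centre ₁|² = l²: 1.1718z² + 0.0231z + -0.1065 = 0;  Δ = 0.4998;  z = -0.3115 or 0.2918 → z<0 root = -0.3115
x = 0.0857, y = -0.1156

(0.0857, -0.1156, -0.3115)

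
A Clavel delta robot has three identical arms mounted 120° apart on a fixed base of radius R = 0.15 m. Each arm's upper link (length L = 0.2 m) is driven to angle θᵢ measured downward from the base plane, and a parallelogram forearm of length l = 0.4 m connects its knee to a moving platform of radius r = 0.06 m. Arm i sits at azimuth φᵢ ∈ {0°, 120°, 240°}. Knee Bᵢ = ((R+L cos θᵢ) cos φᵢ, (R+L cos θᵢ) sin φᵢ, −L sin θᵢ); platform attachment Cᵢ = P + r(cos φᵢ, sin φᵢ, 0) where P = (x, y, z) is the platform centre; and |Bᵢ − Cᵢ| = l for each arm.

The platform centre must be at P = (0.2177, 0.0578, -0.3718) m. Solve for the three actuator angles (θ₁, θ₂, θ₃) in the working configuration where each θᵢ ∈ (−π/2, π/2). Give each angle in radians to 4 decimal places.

θ₁ = -0.0875, θ₂ = 0.9597, θ₃ = 1.2215

φ1=0.0° → target in arm frame (0.2177, 0.0578)
  A=-0.1277, B=-0.3718, C=(l²−L²−A²−y'²−z²)/(2L)=-0.0947
  θ1 = atan2(B,A) + arccos(C/0.3931) = -0.0875
φ2=120.0° → target in arm frame (-0.0588, -0.2174)
  A=0.1488, B=-0.3718, C=(l²−L²−A²−y'²−z²)/(2L)=-0.2191
  γ=atan2(-0.3718,0.1488)=-1.1901;  ψ=arccos(-0.5472)=2.1498;  θ2=γ+ψ≈0.9597
φ3=240.0° → target in arm frame (-0.1589, 0.1596)
  e−x'=0.2489;  (l²−L²−(e−x')²−y'²−z²)/2L = -0.2642
  γ=atan2(-0.3718,0.2489)=-0.9809;  ψ=arccos(-0.5904)=2.2024;  θ3=γ+ψ≈1.2215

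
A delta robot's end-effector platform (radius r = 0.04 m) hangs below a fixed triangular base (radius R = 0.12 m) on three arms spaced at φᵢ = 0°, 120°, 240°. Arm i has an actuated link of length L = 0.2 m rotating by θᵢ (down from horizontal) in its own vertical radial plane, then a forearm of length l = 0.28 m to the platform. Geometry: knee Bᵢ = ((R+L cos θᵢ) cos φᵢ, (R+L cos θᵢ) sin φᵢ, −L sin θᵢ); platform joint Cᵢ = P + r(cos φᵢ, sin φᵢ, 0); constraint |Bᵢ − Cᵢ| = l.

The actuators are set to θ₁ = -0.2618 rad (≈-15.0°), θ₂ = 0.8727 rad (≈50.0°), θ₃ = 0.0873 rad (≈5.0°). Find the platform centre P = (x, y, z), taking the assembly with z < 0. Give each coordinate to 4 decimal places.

φ1=0.0°: virtual centre (0.2732, 0.0000, 0.0518), radius l
arm 2 at φ=120.0°: e+L cos θ2 = 0.2086;  O2 = (-0.1043, 0.1806, -0.1532)
φ3=240.0°: virtual centre (-0.1396, -0.2418, -0.0174), radius l
|O₂|²−|O₁|² = -0.0103;  |O₃|²−|O₁|² = 0.0010
plane₁₂: -0.7549x+0.3612y+-0.4100z = -0.0103
det = 0.6634;  x = 0.0070+-0.3743z,  y = -0.0140+0.3527z
sphere 1 gives Az²+Bz+C=0 with A=1.2645, B=0.0859, C=-0.0047;  B²−4AC=0.0310;  roots -0.1036, 0.0357;  negative root z = -0.1036
x = 0.0458, y = -0.0505

(0.0458, -0.0505, -0.1036)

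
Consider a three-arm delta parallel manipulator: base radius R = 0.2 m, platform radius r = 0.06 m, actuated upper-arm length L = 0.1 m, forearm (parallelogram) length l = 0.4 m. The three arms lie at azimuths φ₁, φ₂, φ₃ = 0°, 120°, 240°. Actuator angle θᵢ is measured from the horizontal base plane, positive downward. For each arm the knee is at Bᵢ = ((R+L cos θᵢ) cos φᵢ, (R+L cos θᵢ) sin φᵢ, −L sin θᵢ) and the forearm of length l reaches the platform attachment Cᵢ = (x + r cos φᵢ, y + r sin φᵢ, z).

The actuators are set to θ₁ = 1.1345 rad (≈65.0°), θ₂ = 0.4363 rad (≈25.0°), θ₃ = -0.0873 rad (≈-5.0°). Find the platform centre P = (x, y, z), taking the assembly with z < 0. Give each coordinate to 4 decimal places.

(-0.1121, -0.0466, -0.3574)

φ1=0.0°: virtual centre (0.1823, 0.0000, -0.0906), radius l
arm 2 at φ=120.0°: ρ2 = 0.2306;  O2 = (-0.1153, 0.1997, -0.0423)
arm 3 at φ=240.0°: ρ3 = 0.2396;  O3 = (-0.1198, -0.2075, 0.0087)
|O₂|²−|O₁|² = 0.0135;  |O₃|²−|O₁|² = 0.0161
plane₁₂: -0.5951x+0.3995y+0.0967z = 0.0135
Cramer: x(z) = -0.0246+0.2448z;  y(z) = -0.0028+0.1225z
quadratic in z: (1.0749)z²+(0.0793)z+(-0.1090)=0, √Δ=0.6891 → z ∈ {-0.3574, 0.2836}; z = -0.3574 (taking z<0)
x = -0.1121, y = -0.0466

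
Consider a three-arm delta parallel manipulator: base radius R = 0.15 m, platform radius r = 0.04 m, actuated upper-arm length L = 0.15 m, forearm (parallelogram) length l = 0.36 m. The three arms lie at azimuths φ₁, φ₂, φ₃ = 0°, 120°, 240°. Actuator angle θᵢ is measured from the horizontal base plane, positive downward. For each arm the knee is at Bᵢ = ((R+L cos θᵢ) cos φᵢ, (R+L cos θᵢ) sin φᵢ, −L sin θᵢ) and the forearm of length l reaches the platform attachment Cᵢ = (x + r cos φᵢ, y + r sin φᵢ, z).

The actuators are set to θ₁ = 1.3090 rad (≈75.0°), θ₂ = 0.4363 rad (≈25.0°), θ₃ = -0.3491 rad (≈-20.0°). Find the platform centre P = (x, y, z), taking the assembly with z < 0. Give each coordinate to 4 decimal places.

O1 = (0.1488·cos0.0°, 0.1488·sin0.0°, -0.1449) = (0.1488, 0.0000, -0.1449)
φ2=120.0°: virtual centre (-0.1230, 0.2130, -0.0634), radius l
φ3=240.0°: virtual centre (-0.1255, -0.2173, 0.0513), radius l
subtract pairs → two planes through P
[-0.5436 0.4260 0.1630]·P = 0.0214;  [-0.5486 -0.4347 0.3924]·P = 0.0225
Cramer: x(z) = -0.0401+0.5064z;  y(z) = -0.0010+0.2636z
into |P−O₁|² = l²: 1.3259z² + 0.0978z + -0.0729 = 0;  Δ = 0.3962;  z = -0.2743 or 0.2005 → z<0 root = -0.2743
x = -0.1790, y = -0.0733

(-0.1790, -0.0733, -0.2743)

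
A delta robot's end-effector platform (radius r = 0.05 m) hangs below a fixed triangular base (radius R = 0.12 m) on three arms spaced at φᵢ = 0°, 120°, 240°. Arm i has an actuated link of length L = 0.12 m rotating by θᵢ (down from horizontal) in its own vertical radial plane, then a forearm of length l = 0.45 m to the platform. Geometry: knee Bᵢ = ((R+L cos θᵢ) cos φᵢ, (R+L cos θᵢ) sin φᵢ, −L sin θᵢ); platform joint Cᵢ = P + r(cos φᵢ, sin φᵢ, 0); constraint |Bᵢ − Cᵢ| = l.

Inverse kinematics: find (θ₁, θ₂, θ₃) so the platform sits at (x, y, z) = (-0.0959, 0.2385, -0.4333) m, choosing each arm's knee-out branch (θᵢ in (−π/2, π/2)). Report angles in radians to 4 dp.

arm 1 (φ=0.0°): x'=-0.0959, y'=0.2385
  A=0.1659, B=-0.4333, C=(l²−L²−A²−y'²−z²)/(2L)=-0.3502
  √(A²+B²)=0.4640;  θ1 = -1.2051+2.4262 ≈ 1.2211
φ2=120.0° → target in arm frame (0.2545, -0.0362)
  e−x'=-0.1845;  (l²−L²−(e−x')²−y'²−z²)/2L = -0.1458
  √(A²+B²)=0.4709;  θ2 = -1.9733+1.8856 ≈ -0.0877
φ3=240.0° → target in arm frame (-0.1586, -0.2023)
  A cos θ + B sin θ = C:  0.2286·cos θ + -0.4333·sin θ = -0.3868
  γ=atan2(-0.4333,0.2286)=-1.0853;  ψ=arccos(-0.7895)=2.4809;  θ3=γ+ψ≈1.3955

θ₁ = 1.2211, θ₂ = -0.0877, θ₃ = 1.3955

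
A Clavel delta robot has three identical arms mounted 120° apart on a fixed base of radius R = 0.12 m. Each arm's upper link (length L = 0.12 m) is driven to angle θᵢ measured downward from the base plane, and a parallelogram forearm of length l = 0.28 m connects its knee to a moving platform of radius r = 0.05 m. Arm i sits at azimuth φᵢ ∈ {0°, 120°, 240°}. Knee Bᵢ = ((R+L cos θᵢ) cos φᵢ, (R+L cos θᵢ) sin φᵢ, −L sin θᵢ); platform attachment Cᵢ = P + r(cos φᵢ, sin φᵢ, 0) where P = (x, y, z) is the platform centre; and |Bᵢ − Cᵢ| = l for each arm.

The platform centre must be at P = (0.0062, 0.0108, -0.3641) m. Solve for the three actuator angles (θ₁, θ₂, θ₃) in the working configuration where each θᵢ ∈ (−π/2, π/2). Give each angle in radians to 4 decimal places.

φ1=0.0° → target in arm frame (0.0062, 0.0108)
  A=0.0638, B=-0.3641, C=(l²−L²−A²−y'²−z²)/(2L)=-0.3031
  √(A²+B²)=0.3696;  θ1 = -1.3973+2.5324 ≈ 1.1351
arm 2 (φ=120.0°): x'=0.0063, y'=-0.0108
  A cos θ + B sin θ = C:  0.0637·cos θ + -0.3641·sin θ = -0.3031
  θ2 = atan2(B,A) + arccos(C/0.3696) = 1.1348
φ3=240.0° → target in arm frame (-0.0125, 0.0000)
  A=0.0825, B=-0.3641, C=(l²−L²−A²−y'²−z²)/(2L)=-0.3140
  γ=atan2(-0.3641,0.0825)=-1.3481;  ψ=arccos(-0.8412)=2.5703;  θ3=γ+ψ≈1.2222

θ₁ = 1.1351, θ₂ = 1.1348, θ₃ = 1.2222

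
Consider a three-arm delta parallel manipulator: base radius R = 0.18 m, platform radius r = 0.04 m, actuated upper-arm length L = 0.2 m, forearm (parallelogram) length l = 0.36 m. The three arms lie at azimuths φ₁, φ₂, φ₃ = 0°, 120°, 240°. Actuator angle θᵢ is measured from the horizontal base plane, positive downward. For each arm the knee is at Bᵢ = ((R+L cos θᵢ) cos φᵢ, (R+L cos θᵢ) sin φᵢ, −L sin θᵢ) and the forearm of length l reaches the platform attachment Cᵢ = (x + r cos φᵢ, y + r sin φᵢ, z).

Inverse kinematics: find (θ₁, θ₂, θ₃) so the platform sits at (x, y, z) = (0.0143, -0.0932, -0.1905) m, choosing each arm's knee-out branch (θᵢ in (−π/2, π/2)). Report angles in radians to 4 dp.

θ₁ = 0.2621, θ₂ = 0.8726, θ₃ = -0.2622

φ1=0.0° → target in arm frame (0.0143, -0.0932)
  A=0.1257, B=-0.1905, C=(l²−L²−A²−y'²−z²)/(2L)=0.0721
  √(A²+B²)=0.2282;  θ1 = -0.9875+1.2496 ≈ 0.2621
arm 2 (φ=120.0°): x'=-0.0879, y'=0.0342
  A=0.2279, B=-0.1905, C=(l²−L²−A²−y'²−z²)/(2L)=0.0005
  √(A²+B²)=0.2970;  θ2 = -0.6963+1.5690 ≈ 0.8726
φ3=240.0° → target in arm frame (0.0736, 0.0590)
  A cos θ + B sin θ = C:  0.0664·cos θ + -0.1905·sin θ = 0.1135
  θ3 = atan2(B,A) + arccos(C/0.2018) = -0.2622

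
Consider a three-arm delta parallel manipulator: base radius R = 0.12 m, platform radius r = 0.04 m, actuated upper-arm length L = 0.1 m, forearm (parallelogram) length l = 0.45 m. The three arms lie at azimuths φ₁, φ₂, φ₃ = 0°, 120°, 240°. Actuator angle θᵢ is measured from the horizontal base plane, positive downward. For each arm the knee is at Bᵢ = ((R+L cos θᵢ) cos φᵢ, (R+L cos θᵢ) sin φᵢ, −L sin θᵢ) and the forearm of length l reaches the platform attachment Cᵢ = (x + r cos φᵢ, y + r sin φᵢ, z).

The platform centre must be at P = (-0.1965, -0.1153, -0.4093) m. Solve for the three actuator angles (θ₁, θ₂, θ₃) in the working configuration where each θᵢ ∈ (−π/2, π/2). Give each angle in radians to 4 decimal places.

rotate P by −φ1: (-0.1965, -0.1153, -0.4093)
  A cos θ + B sin θ = C:  0.2765·cos θ + -0.4093·sin θ = -0.3239
  θ1 = atan2(B,A) + arccos(C/0.4939) = 1.3092
rotate P by −φ2: (-0.0016, 0.2278, -0.4093)
  A=0.0816, B=-0.4093, C=(l²−L²−A²−y'²−z²)/(2L)=-0.1679
  √(A²+B²)=0.4174;  θ2 = -1.3740+1.9849 ≈ 0.6109
rotate P by −φ3: (0.1981, -0.1125, -0.4093)
  A=-0.1181, B=-0.4093, C=(l²−L²−A²−y'²−z²)/(2L)=-0.0082
  γ=atan2(-0.4093,-0.1181)=-1.8517;  ψ=arccos(-0.0192)=1.5900;  θ3=γ+ψ≈-0.2617

θ₁ = 1.3092, θ₂ = 0.6109, θ₃ = -0.2617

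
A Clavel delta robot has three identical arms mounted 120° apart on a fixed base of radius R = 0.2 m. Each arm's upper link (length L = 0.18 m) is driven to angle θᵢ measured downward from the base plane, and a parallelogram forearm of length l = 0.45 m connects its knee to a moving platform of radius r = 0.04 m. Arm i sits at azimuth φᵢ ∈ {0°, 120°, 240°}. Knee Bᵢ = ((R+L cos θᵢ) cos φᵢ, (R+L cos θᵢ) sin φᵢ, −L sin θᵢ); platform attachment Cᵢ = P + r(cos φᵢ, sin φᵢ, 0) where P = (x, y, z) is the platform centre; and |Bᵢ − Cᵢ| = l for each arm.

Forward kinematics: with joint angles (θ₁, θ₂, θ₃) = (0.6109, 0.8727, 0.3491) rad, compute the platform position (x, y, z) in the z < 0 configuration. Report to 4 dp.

(0.0024, -0.0783, -0.4247)

φ1=0.0°: virtual centre (0.3074, 0.0000, -0.1032), radius l
S2 = (0.2757·cos120.0°, 0.2757·sin120.0°, -0.1379) = (-0.1378, 0.2388, -0.1379)
S3 = (0.3291·cos240.0°, 0.3291·sin240.0°, -0.0616) = (-0.1646, -0.2850, -0.0616)
|S₂|²−|S₁|² = -0.0102;  |S₃|²−|S₁|² = 0.0069
[-0.8906 0.4775 -0.0693]·P = -0.0102;  [-0.9440 -0.5701 0.0834]·P = 0.0069
det = 0.9585;  x = 0.0026+0.0003z,  y = -0.0165+0.1457z
quadratic in z: (1.0212)z²+(0.2015)z+(-0.0986)=0, √Δ=0.6660 → z ∈ {-0.4247, 0.2274}; z = -0.4247 (taking z<0)
x = 0.0024, y = -0.0783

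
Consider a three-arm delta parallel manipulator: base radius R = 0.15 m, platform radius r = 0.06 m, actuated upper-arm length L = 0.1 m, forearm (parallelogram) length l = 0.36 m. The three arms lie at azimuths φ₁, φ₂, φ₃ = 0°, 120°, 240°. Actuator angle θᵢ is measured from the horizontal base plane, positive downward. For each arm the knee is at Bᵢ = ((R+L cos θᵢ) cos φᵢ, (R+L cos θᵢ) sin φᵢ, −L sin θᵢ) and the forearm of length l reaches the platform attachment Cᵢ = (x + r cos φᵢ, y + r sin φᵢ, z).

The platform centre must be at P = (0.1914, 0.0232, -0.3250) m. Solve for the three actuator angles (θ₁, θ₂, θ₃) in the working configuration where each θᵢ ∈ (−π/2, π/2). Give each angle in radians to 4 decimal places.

θ₁ = -0.3488, θ₂ = 1.1344, θ₃ = 1.3091

φ1=0.0° → target in arm frame (0.1914, 0.0232)
  A cos θ + B sin θ = C:  -0.1014·cos θ + -0.3250·sin θ = 0.0158
  √(A²+B²)=0.3405;  θ1 = -1.8732+1.5244 ≈ -0.3488
arm 2 (φ=120.0°): x'=-0.0756, y'=-0.1774
  A cos θ + B sin θ = C:  0.1656·cos θ + -0.3250·sin θ = -0.2245
  √(A²+B²)=0.3648;  θ2 = -1.0995+2.2339 ≈ 1.1344
φ3=240.0° → target in arm frame (-0.1158, 0.1542)
  A=0.2058, B=-0.3250, C=(l²−L²−A²−y'²−z²)/(2L)=-0.2607
  θ3 = atan2(B,A) + arccos(C/0.3847) = 1.3091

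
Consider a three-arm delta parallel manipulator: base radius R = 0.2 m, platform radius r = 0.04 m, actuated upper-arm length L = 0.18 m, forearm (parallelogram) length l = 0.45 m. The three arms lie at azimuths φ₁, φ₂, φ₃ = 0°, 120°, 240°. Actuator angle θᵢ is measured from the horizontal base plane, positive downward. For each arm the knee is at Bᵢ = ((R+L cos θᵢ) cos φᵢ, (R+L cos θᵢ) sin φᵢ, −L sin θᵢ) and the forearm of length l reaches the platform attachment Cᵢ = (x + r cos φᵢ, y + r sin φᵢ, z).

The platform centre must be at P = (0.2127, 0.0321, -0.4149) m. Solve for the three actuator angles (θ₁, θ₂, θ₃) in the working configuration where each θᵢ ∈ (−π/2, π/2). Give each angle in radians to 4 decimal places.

θ₁ = -0.0875, θ₂ = 1.1343, θ₃ = 1.3088

arm 1 (φ=0.0°): x'=0.2127, y'=0.0321
  e−x'=-0.0527;  (l²−L²−(e−x')²−y'²−z²)/2L = -0.0162
  γ=atan2(-0.4149,-0.0527)=-1.6971;  ψ=arccos(-0.0389)=1.6097;  θ1=γ+ψ≈-0.0875
φ2=120.0° → target in arm frame (-0.0786, -0.2003)
  e−x'=0.2386;  (l²−L²−(e−x')²−y'²−z²)/2L = -0.2751
  γ=atan2(-0.4149,0.2386)=-1.0490;  ψ=arccos(-0.5749)=2.1833;  θ2=γ+ψ≈1.1343
arm 3 (φ=240.0°): x'=-0.1341, y'=0.1682
  A=0.2941, B=-0.4149, C=(l²−L²−A²−y'²−z²)/(2L)=-0.3246
  √(A²+B²)=0.5086;  θ3 = -0.9541+2.2629 ≈ 1.3088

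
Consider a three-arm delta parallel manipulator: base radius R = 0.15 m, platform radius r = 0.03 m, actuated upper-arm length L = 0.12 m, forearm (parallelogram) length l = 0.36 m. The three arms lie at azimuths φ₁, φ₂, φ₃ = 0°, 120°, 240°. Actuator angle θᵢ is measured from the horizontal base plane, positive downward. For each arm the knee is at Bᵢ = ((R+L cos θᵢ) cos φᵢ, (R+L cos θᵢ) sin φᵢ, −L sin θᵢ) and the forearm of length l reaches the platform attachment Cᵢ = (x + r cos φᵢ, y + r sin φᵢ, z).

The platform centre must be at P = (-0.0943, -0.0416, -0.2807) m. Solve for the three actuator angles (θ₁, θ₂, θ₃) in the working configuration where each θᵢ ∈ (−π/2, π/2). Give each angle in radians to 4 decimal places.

φ1=0.0° → target in arm frame (-0.0943, -0.0416)
  e−x'=0.2143;  (l²−L²−(e−x')²−y'²−z²)/2L = -0.0469
  θ1 = atan2(B,A) + arccos(C/0.3532) = 0.7851
φ2=120.0° → target in arm frame (0.0111, 0.1025)
  A=0.1089, B=-0.2807, C=(l²−L²−A²−y'²−z²)/(2L)=0.0586
  γ=atan2(-0.2807,0.1089)=-1.2008;  ψ=arccos(0.1945)=1.3751;  θ2=γ+ψ≈0.1743
arm 3 (φ=240.0°): x'=0.0832, y'=-0.0609
  e−x'=0.0368;  (l²−L²−(e−x')²−y'²−z²)/2L = 0.1306
  θ3 = atan2(B,A) + arccos(C/0.2831) = -0.3491

θ₁ = 0.7851, θ₂ = 0.1743, θ₃ = -0.3491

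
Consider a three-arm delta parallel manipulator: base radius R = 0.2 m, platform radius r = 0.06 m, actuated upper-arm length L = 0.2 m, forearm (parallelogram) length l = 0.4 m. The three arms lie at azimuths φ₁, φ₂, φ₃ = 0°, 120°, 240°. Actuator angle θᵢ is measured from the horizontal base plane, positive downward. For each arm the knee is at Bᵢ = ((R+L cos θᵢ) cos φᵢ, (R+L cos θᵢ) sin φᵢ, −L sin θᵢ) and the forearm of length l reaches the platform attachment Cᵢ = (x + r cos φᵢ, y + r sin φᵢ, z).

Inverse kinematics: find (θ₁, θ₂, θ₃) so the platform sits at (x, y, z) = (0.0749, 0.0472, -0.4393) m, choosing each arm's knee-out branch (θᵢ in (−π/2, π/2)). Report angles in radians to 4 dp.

θ₁ = 0.6108, θ₂ = 0.8725, θ₃ = 1.1345

φ1=0.0° → target in arm frame (0.0749, 0.0472)
  e−x'=0.0651;  (l²−L²−(e−x')²−y'²−z²)/2L = -0.1986
  θ1 = atan2(B,A) + arccos(C/0.4441) = 0.6108
arm 2 (φ=120.0°): x'=0.0034, y'=-0.0885
  e−x'=0.1366;  (l²−L²−(e−x')²−y'²−z²)/2L = -0.2487
  γ=atan2(-0.4393,0.1366)=-1.2694;  ψ=arccos(-0.5405)=2.1418;  θ2=γ+ψ≈0.8725
φ3=240.0° → target in arm frame (-0.0783, 0.0413)
  e−x'=0.2183;  (l²−L²−(e−x')²−y'²−z²)/2L = -0.3059
  √(A²+B²)=0.4906;  θ3 = -1.1096+2.2441 ≈ 1.1345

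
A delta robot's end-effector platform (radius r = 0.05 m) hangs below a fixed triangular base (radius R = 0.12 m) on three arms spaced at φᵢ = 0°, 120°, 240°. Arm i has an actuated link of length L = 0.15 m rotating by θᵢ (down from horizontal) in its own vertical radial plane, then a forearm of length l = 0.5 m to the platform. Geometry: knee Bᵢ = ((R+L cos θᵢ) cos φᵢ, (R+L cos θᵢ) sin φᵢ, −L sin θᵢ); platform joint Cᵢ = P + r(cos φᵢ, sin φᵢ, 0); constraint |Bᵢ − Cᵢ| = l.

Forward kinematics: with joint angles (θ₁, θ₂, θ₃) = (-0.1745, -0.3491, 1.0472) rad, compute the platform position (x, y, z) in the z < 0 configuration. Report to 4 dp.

centre 1 = (0.2177·cos0.0°, 0.2177·sin0.0°, 0.0260) = (0.2177, 0.0000, 0.0260)
arm 2 at φ=120.0°: ρ2 = 0.2110;  centre 2 = (-0.1055, 0.1827, 0.0513)
centre 3 = (0.1450·cos240.0°, 0.1450·sin240.0°, -0.1299) = (-0.0725, -0.1256, -0.1299)
eliminate P² terms by subtracting sphere 1 from 2 and 3
[-0.6464 0.3654 0.0505]·P = -0.0009;  [-0.5804 -0.2511 -0.3119]·P = -0.0102
Cramer: x(z) = 0.0106-0.2705z;  y(z) = 0.0161-0.6168z
sphere 1 gives Az²+Bz+C=0 with A=1.4536, B=0.0401, C=-0.2062;  B²−4AC=1.2002;  roots -0.3906, 0.3631;  negative root z = -0.3906
x = 0.1162, y = 0.2570

(0.1162, 0.2570, -0.3906)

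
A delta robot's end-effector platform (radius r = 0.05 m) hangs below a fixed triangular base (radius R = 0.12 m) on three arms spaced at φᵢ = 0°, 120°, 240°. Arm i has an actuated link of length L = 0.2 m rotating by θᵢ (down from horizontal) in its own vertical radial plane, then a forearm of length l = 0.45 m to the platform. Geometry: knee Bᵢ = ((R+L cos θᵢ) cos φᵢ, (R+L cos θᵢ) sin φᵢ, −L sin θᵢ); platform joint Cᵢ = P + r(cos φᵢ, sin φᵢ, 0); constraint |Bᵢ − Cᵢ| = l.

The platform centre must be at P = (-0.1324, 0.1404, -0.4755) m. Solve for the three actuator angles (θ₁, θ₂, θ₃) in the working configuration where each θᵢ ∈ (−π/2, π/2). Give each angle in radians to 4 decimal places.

rotate P by −φ1: (-0.1324, 0.1404, -0.4755)
  A=0.2024, B=-0.4755, C=(l²−L²−A²−y'²−z²)/(2L)=-0.3107
  θ1 = atan2(B,A) + arccos(C/0.5168) = 1.0474
arm 2 (φ=120.0°): x'=0.1878, y'=0.0445
  A cos θ + B sin θ = C:  -0.1178·cos θ + -0.4755·sin θ = -0.1986
  γ=atan2(-0.4755,-0.1178)=-1.8136;  ψ=arccos(-0.4055)=1.9883;  θ2=γ+ψ≈0.1747
arm 3 (φ=240.0°): x'=-0.0554, y'=-0.1849
  A=0.1254, B=-0.4755, C=(l²−L²−A²−y'²−z²)/(2L)=-0.2837
  γ=atan2(-0.4755,0.1254)=-1.3130;  ψ=arccos(-0.5770)=2.1858;  θ3=γ+ψ≈0.8729

θ₁ = 1.0474, θ₂ = 0.1747, θ₃ = 0.8729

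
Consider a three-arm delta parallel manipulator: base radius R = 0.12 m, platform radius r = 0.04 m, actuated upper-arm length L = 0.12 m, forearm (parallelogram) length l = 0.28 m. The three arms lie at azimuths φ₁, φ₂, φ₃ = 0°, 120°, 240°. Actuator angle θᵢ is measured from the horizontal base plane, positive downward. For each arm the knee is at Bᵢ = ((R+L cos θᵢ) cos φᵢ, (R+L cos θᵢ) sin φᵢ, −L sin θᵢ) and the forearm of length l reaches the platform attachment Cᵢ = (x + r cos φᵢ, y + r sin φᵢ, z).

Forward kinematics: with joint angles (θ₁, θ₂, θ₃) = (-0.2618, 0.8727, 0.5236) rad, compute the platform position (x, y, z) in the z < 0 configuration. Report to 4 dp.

(0.0954, -0.0362, -0.2278)

φ1=0.0°: virtual centre (0.1959, 0.0000, 0.0311), radius l
centre 2 = (0.1571·cos120.0°, 0.1571·sin120.0°, -0.0919) = (-0.0786, 0.1361, -0.0919)
φ3=240.0°: virtual centre (-0.0920, -0.1593, -0.0600), radius l
|centre ₂|²−|centre ₁|² = -0.0062;  |centre ₃|²−|centre ₁|² = -0.0019
plane₁₂: -0.5490x+0.2722y+-0.2460z = -0.0062
det = 0.3316;  x = 0.0075+-0.3858z,  y = -0.0076+0.1256z
quadratic in z: (1.1646)z²+(0.0813)z+(-0.0419)=0, √Δ=0.4492 → z ∈ {-0.2278, 0.1579}; z = -0.2278 (taking z<0)
x = 0.0954, y = -0.0362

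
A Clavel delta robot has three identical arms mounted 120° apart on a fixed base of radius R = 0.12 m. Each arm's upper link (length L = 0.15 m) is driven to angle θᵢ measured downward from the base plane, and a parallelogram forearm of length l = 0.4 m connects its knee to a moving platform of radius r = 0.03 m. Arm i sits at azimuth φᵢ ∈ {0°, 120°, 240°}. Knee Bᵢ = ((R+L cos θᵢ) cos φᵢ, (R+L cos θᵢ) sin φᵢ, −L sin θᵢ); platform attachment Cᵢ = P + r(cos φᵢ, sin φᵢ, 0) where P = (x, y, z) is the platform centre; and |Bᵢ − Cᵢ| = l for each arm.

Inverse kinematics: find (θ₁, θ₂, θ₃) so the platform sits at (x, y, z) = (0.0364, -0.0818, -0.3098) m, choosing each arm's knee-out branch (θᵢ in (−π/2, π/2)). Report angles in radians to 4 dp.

rotate P by −φ1: (0.0364, -0.0818, -0.3098)
  e−x'=0.0536;  (l²−L²−(e−x')²−y'²−z²)/2L = 0.1065
  √(A²+B²)=0.3144;  θ1 = -1.3995+1.2251 ≈ -0.1744
rotate P by −φ2: (-0.0890, 0.0094, -0.3098)
  A=0.1790, B=-0.3098, C=(l²−L²−A²−y'²−z²)/(2L)=0.0313
  γ=atan2(-0.3098,0.1790)=-1.0468;  ψ=arccos(0.0874)=1.4833;  θ2=γ+ψ≈0.4365
arm 3 (φ=240.0°): x'=0.0526, y'=0.0724
  A=0.0374, B=-0.3098, C=(l²−L²−A²−y'²−z²)/(2L)=0.1163
  θ3 = atan2(B,A) + arccos(C/0.3120) = -0.2618

θ₁ = -0.1744, θ₂ = 0.4365, θ₃ = -0.2618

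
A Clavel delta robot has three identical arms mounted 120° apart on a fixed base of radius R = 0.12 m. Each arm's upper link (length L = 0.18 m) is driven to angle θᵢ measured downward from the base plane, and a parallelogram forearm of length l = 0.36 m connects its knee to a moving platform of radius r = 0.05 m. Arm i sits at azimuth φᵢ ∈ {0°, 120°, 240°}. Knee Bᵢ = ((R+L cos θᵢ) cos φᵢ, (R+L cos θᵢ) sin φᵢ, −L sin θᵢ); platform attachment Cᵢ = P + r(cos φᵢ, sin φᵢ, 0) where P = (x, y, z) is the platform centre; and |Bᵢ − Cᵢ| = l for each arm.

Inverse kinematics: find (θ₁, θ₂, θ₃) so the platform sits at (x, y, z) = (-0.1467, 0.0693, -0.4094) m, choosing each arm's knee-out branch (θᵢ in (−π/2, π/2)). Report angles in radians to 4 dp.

rotate P by −φ1: (-0.1467, 0.0693, -0.4094)
  A cos θ + B sin θ = C:  0.2167·cos θ + -0.4094·sin θ = -0.3394
  γ=atan2(-0.4094,0.2167)=-1.0840;  ψ=arccos(-0.7326)=2.3930;  θ1=γ+ψ≈1.3090
arm 2 (φ=120.0°): x'=0.1334, y'=0.0924
  A=-0.0634, B=-0.4094, C=(l²−L²−A²−y'²−z²)/(2L)=-0.2304
  θ2 = atan2(B,A) + arccos(C/0.4143) = 0.4363
rotate P by −φ3: (0.0133, -0.1617, -0.4094)
  A cos θ + B sin θ = C:  0.0567·cos θ + -0.4094·sin θ = -0.2771
  √(A²+B²)=0.4133;  θ3 = -1.4333+2.3057 ≈ 0.8724

θ₁ = 1.3090, θ₂ = 0.4363, θ₃ = 0.8724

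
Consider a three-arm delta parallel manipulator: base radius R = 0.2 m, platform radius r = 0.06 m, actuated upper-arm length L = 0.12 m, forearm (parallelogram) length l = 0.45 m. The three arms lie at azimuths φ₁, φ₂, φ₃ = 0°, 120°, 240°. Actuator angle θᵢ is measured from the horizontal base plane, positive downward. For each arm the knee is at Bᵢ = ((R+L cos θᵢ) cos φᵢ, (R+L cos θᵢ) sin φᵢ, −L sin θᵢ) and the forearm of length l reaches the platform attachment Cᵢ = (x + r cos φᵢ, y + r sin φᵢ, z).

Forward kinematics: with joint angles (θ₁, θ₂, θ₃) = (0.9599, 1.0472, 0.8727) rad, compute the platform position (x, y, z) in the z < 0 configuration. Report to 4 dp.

φ1=0.0°: virtual centre (0.2088, 0.0000, -0.0983), radius l
φ2=120.0°: virtual centre (-0.1000, 0.1732, -0.1039), radius l
φ3=240.0°: virtual centre (-0.1086, -0.1880, -0.0919), radius l
|S₂|²−|S₁|² = -0.0025;  |S₃|²−|S₁|² = 0.0023
linear system: -0.6177x+0.3464y = -0.0025−-0.0113z; -0.6348x+-0.3761y = 0.0023−0.0127z
det = 0.4522;  x = 0.0003+0.0004z,  y = -0.0066+0.0332z
into |P−S₁|² = l²: 1.0011z² + 0.1960z + -0.1493 = 0;  Δ = 0.6363;  z = -0.4963 or 0.3005 → z<0 root = -0.4963
x = 0.0001, y = -0.0231

(0.0001, -0.0231, -0.4963)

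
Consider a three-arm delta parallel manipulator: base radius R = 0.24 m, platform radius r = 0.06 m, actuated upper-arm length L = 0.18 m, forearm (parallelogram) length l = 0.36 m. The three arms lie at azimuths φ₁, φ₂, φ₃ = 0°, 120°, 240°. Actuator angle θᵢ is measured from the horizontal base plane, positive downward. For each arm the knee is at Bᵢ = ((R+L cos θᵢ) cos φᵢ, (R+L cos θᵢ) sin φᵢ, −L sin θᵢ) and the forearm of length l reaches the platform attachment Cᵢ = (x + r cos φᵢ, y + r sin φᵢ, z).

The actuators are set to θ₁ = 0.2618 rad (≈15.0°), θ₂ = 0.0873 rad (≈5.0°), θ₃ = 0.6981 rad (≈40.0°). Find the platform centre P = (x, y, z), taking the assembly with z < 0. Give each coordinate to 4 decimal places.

O1 = (0.3539·cos0.0°, 0.3539·sin0.0°, -0.0466) = (0.3539, 0.0000, -0.0466)
arm 2 at φ=120.0°: ρ2 = 0.3593;  O2 = (-0.1797, 0.3112, -0.0157)
φ3=240.0°: virtual centre (-0.1589, -0.2753, -0.1157), radius l
eliminate P² terms by subtracting sphere 1 from 2 and 3
linear system: -1.0670x+0.6224y = 0.0020−0.0618z; -1.0256x+-0.5506y = -0.0130−-0.1382z
Cramer: x(z) = 0.0057-0.0424z;  y(z) = 0.0129-0.1720z
quadratic in z: (1.0314)z²+(0.1183)z+(-0.0060)=0, √Δ=0.1972 → z ∈ {-0.1530, 0.0383}; z = -0.1530 (taking z<0)
x = 0.0122, y = 0.0392

(0.0122, 0.0392, -0.1530)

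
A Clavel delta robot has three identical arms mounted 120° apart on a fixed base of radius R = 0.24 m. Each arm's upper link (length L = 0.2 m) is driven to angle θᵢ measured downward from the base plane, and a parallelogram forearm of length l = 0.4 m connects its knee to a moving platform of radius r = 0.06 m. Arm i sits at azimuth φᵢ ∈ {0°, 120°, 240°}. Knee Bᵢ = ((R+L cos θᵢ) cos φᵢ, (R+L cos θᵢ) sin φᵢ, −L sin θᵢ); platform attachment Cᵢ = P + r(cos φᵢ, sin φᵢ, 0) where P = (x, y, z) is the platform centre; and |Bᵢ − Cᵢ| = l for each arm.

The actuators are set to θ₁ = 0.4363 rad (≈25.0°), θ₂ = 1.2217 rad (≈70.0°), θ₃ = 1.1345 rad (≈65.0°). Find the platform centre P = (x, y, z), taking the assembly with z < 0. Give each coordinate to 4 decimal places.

φ1=0.0°: virtual centre (0.3613, 0.0000, -0.0845), radius l
centre 2 = (0.2484·cos120.0°, 0.2484·sin120.0°, -0.1879) = (-0.1242, 0.2151, -0.1879)
arm 3 at φ=240.0°: ρ3 = 0.2645;  centre 3 = (-0.1323, -0.2291, -0.1813)
eliminate P² terms by subtracting sphere 1 from 2 and 3
linear system: -0.9709x+0.4303y = -0.0406−-0.2068z; -0.9870x+-0.4582y = -0.0348−-0.1935z
Cramer: x(z) = 0.0386-0.2047z;  y(z) = -0.0072+0.0187z
quadratic in z: (1.0423)z²+(0.3009)z+(-0.0487)=0, √Δ=0.5419 → z ∈ {-0.4043, 0.1156}; z = -0.4043 (taking z<0)
x = 0.1214, y = -0.0148

(0.1214, -0.0148, -0.4043)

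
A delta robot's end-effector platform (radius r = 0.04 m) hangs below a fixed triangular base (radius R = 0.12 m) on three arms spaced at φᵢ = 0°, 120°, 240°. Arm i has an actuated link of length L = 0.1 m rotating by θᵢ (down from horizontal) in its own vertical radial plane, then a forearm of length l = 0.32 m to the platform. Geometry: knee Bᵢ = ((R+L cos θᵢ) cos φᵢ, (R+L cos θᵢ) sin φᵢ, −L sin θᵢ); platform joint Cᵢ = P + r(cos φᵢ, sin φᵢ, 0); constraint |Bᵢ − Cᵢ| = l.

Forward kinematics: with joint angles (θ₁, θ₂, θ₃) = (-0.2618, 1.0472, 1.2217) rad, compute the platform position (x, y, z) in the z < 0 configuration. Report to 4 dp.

φ1=0.0°: virtual centre (0.1766, 0.0000, 0.0259), radius l
centre 2 = (0.1300·cos120.0°, 0.1300·sin120.0°, -0.0866) = (-0.0650, 0.1126, -0.0866)
centre 3 = (0.1142·cos240.0°, 0.1142·sin240.0°, -0.0940) = (-0.0571, -0.0989, -0.0940)
subtract pairs → two planes through P
[-0.4832 0.2252 -0.2250]·P = -0.0075;  [-0.4674 -0.1978 -0.2397]·P = -0.0100
Cramer: x(z) = 0.0185-0.4904z;  y(z) = 0.0067-0.0531z
into |P−centre ₁|² = l²: 1.2433z² + 0.1025z + -0.0767 = 0;  Δ = 0.3920;  z = -0.2930 or 0.2105 → z<0 root = -0.2930
x = 0.1622, y = 0.0222

(0.1622, 0.0222, -0.2930)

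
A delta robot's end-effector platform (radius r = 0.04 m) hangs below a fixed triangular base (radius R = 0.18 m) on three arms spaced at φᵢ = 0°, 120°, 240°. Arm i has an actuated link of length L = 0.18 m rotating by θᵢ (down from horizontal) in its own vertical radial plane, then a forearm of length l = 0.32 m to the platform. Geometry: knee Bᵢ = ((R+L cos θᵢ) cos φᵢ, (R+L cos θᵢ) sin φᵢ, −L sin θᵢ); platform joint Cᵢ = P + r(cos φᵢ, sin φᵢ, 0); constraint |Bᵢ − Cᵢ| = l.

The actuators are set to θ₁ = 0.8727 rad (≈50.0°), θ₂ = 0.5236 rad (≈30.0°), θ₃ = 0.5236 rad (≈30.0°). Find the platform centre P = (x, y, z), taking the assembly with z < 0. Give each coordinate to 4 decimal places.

arm 1 at φ=0.0°: e+L cos θ1 = 0.2557;  centre 1 = (0.2557, 0.0000, -0.1379)
arm 2 at φ=120.0°: e+L cos θ2 = 0.2959;  centre 2 = (-0.1479, 0.2562, -0.0900)
centre 3 = (0.2959·cos240.0°, 0.2959·sin240.0°, -0.0900) = (-0.1479, -0.2562, -0.0900)
|centre ₂|²−|centre ₁|² = 0.0113;  |centre ₃|²−|centre ₁|² = 0.0113
[-0.8073 0.5125 0.0958]·P = 0.0113;  [-0.8073 -0.5125 0.0958]·P = 0.0113
det = 0.8274;  x = -0.0139+0.1187z,  y = 0.0000+0.0000z
into |P−centre ₁|² = l²: 1.0141z² + 0.2118z + -0.0107 = 0;  Δ = 0.0882;  z = -0.2509 or 0.0420 → z<0 root = -0.2509
x = -0.0437, y = 0.0000

(-0.0437, 0.0000, -0.2509)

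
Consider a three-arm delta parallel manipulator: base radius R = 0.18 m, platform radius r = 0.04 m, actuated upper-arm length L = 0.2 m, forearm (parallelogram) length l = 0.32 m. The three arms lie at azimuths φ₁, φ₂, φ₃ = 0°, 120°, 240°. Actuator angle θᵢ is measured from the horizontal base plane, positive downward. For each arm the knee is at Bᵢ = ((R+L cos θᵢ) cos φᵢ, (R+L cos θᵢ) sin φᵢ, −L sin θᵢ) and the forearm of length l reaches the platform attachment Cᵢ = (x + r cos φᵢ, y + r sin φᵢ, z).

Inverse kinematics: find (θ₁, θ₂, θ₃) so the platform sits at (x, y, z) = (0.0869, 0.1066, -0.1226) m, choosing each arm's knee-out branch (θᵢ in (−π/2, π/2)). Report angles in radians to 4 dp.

arm 1 (φ=0.0°): x'=0.0869, y'=0.1066
  A cos θ + B sin θ = C:  0.0531·cos θ + -0.1226·sin θ = 0.0830
  θ1 = atan2(B,A) + arccos(C/0.1336) = -0.2613
φ2=120.0° → target in arm frame (0.0489, -0.1286)
  A=0.0911, B=-0.1226, C=(l²−L²−A²−y'²−z²)/(2L)=0.0563
  θ2 = atan2(B,A) + arccos(C/0.1528) = 0.2615
arm 3 (φ=240.0°): x'=-0.1358, y'=0.0220
  A cos θ + B sin θ = C:  0.2758·cos θ + -0.1226·sin θ = -0.0729
  √(A²+B²)=0.3018;  θ3 = -0.4183+1.8148 ≈ 1.3964

θ₁ = -0.2613, θ₂ = 0.2615, θ₃ = 1.3964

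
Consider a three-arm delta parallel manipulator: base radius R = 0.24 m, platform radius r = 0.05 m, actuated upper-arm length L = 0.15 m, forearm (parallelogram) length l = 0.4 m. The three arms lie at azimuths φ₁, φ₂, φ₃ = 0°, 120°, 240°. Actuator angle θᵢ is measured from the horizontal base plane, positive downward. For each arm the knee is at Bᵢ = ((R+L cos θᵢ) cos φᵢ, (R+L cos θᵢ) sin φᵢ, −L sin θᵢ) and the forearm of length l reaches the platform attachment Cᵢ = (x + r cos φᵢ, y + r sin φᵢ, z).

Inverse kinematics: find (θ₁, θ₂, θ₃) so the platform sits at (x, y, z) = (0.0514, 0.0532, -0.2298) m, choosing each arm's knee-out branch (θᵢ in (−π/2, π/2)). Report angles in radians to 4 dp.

rotate P by −φ1: (0.0514, 0.0532, -0.2298)
  A cos θ + B sin θ = C:  0.1386·cos θ + -0.2298·sin θ = 0.2088
  γ=atan2(-0.2298,0.1386)=-1.0281;  ψ=arccos(0.7782)=0.6790;  θ1=γ+ψ≈-0.3491
φ2=120.0° → target in arm frame (0.0204, -0.0711)
  A cos θ + B sin θ = C:  0.1696·cos θ + -0.2298·sin θ = 0.1695
  γ=atan2(-0.2298,0.1696)=-0.9349;  ψ=arccos(0.5936)=0.9353;  θ2=γ+ψ≈0.0004
φ3=240.0° → target in arm frame (-0.0718, 0.0179)
  A cos θ + B sin θ = C:  0.2618·cos θ + -0.2298·sin θ = 0.0528
  √(A²+B²)=0.3483;  θ3 = -0.7204+1.4186 ≈ 0.6981

θ₁ = -0.3491, θ₂ = 0.0004, θ₃ = 0.6981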